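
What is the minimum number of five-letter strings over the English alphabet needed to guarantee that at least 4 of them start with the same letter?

There are 26 possible first letters acting as pigeonholes.
With 26 × 3 = 78 five-letter strings over the English alphabet we could place exactly 3 in each, with no class reaching 4.
One more forces some class to hold 4, so 78 + 1 = 79.

79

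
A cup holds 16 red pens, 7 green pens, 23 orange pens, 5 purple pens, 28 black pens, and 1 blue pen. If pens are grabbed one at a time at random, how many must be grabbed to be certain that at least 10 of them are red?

To avoid red pens as long as possible, exhaust the other 5 ink colors first.
The worst case draws every non-red pen first: 7 + 23 + 5 + 28 + 1 = 64.
The next 10 draws are then forced to be red, giving 64 + 10 = 74.

74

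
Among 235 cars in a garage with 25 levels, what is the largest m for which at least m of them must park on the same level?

10

The 235 cars fall into 25 levels.
If each of the 25 levels held at most 9, the total would be at most 25 × 9 = 225 < 235, a contradiction.
So at least one holds ⌈235/25⌉ = 10.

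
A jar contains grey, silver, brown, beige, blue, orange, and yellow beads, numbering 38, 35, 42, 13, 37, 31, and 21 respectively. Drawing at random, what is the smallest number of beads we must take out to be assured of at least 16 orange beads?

To avoid orange beads as long as possible, exhaust the other 6 colors first.
The worst case draws every non-orange bead first: 38 + 35 + 42 + 13 + 37 + 21 = 186.
The next 16 draws are then forced to be orange, giving 186 + 16 = 202.

202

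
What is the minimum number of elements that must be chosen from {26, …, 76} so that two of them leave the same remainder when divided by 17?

18

Group the integers by remainder mod 17; there are 17 residue classes, each nonempty in this range.
Choosing one from each class (17 integers) avoids any shared remainder.
One more choice must repeat a class, so two differ by a multiple of 17. Hence 17 + 1 = 18.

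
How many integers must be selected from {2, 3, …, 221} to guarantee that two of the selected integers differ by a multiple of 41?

Group the integers by remainder mod 41; there are 41 residue classes, each nonempty in this range.
Choosing one from each class (41 integers) avoids any shared remainder.
One more choice must repeat a class, so two differ by a multiple of 41. Hence 41 + 1 = 42.

42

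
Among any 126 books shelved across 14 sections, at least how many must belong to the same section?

If each of the 14 sections held at most 8, the total would be at most 14 × 8 = 112 < 126, a contradiction.
So at least one holds ⌈126/14⌉ = 9.

9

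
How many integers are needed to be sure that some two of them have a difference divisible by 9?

Two integers differ by a multiple of 9 exactly when they share a remainder mod 9.
There are 9 residue classes mod 9, so 9 integers can all lie in distinct classes.
One more integer must repeat a residue, giving a difference divisible by 9. So n = 9 + 1 = 10.

10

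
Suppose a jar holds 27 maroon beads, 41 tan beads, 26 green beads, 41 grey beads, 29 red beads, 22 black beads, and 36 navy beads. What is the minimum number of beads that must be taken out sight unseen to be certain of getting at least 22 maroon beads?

217

The worst case draws every non-maroon bead first: 41 + 26 + 41 + 29 + 22 + 36 = 195.
The next 22 draws are then forced to be maroon, giving 195 + 22 = 217.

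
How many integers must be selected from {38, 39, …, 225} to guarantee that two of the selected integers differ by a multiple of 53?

54

Use the pigeonhole principle on residue classes: group the integers by remainder mod 53; there are 53 residue classes, each nonempty in this range.
Choosing one from each class (53 integers) avoids any shared remainder.
One more choice must repeat a class, so two differ by a multiple of 53. Hence 53 + 1 = 54.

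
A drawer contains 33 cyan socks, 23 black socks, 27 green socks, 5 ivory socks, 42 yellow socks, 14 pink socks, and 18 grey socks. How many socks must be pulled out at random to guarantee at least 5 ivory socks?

To avoid ivory socks as long as possible, exhaust the other 6 colors first.
The worst case draws every non-ivory sock first: 33 + 23 + 27 + 42 + 14 + 18 = 157.
The next 5 draws are then forced to be ivory, giving 157 + 5 = 162.

162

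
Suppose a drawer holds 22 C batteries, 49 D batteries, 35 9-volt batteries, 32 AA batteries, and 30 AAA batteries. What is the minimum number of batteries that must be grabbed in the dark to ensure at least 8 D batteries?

To avoid D batteries as long as possible, exhaust the other 4 types first.
The worst case draws every non-D battery first: 22 + 35 + 32 + 30 = 119.
The next 8 draws are then forced to be D, giving 119 + 8 = 127.

127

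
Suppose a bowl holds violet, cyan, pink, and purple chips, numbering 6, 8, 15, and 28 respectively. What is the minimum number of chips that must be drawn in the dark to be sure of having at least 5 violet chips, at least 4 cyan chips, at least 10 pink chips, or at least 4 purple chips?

The worst case stops just short of every target: 4 violet, 3 cyan, 9 pink, 3 purple — 4 + 3 + 9 + 3 = 19 chips.
One more chip must push some color to its target, so 19 + 1 = 20.

20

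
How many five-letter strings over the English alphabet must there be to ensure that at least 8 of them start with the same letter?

There are 26 possible first letters acting as pigeonholes.
With 26 × 7 = 182 five-letter strings over the English alphabet we could place exactly 7 in each, with no class reaching 8.
One more forces some class to hold 8, so 182 + 1 = 183.

183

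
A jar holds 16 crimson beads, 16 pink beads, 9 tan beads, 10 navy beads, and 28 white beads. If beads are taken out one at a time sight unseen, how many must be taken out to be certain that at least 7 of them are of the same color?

The worst case takes 6 beads of each color without reaching 7 of any: 5 × 6 = 30.
The next bead must bring some color to 7, so 30 + 1 = 31.

31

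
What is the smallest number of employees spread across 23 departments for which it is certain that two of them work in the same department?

There are 23 departments acting as pigeonholes.
With 23 employees we could place one in each, avoiding any repeat.
One more forces some class to hold 2, so 23 + 1 = 24.

24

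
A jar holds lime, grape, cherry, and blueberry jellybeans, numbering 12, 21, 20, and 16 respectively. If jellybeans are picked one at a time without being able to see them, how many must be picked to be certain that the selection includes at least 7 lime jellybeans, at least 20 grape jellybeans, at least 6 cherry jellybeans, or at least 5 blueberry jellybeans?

35

The worst case stops just short of every target: 6 lime, 19 grape, 5 cherry, 4 blueberry — 6 + 19 + 5 + 4 = 34 jellybeans.
One more jellybean must push some flavor to its target, so 34 + 1 = 35.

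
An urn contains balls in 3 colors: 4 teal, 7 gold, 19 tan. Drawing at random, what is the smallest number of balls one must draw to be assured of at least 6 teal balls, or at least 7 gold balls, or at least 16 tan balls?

The worst case stops just short of every target: all 4 teal, 6 gold, 15 tan — 4 + 6 + 15 = 25 balls.
One more ball must push some color to its target, so 25 + 1 = 26.

26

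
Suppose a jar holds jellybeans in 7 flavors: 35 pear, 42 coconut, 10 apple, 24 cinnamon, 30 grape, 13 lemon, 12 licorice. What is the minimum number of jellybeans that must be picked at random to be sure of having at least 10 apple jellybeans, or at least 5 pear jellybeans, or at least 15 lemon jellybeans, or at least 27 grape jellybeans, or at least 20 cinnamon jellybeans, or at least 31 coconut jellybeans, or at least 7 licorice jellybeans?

108

Each of the 7 flavors has its own threshold; avoid all of them simultaneously.
The worst case stops just short of every target: 4 pear, 30 coconut, 9 apple, 19 cinnamon, 26 grape, all 13 lemon, 6 licorice — 4 + 30 + 9 + 19 + 26 + 13 + 6 = 107 jellybeans.
One more jellybean must push some flavor to its target, so 107 + 1 = 108.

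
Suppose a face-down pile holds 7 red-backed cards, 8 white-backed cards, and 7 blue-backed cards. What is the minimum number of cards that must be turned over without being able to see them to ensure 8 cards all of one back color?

22

The worst case takes 7 cards of each back color without reaching 8 of any: 3 × 7 = 21.
The next card must bring some back color to 8, so 21 + 1 = 22.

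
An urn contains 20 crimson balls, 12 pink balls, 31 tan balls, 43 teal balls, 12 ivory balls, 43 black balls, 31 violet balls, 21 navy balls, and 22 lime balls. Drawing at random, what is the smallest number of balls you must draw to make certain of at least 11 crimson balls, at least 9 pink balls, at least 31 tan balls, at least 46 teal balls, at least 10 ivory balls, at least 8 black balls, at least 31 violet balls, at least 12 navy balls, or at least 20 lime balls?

Each of the 9 colors has its own threshold; avoid all of them simultaneously.
The worst case stops just short of every target: 10 crimson, 8 pink, 30 tan, all 43 teal, 9 ivory, 7 black, 30 violet, 11 navy, 19 lime — 10 + 8 + 30 + 43 + 9 + 7 + 30 + 11 + 19 = 167 balls.
One more ball must push some color to its target, so 167 + 1 = 168.

168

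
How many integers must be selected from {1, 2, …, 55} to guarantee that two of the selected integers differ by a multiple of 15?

16

Group the integers by remainder mod 15; there are 15 residue classes, each nonempty in this range.
Choosing one from each class (15 integers) avoids any shared remainder.
One more choice must repeat a class, so two differ by a multiple of 15. Hence 15 + 1 = 16.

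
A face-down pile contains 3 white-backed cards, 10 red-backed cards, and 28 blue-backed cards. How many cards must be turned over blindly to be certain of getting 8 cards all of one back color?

18

In the worst case we take at most 7 of each back color, but all 3 white-backed (fewer than 7), giving 3 + 7 + 7 = 17.
One more card then forces some back color to 8, so 17 + 1 = 18.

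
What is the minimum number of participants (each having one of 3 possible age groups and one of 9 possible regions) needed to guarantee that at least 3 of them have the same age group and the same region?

There are 3 × 9 = 27 (age group, region) combinations acting as pigeonholes.
With 27 × 2 = 54 participants we could place exactly 2 in each, with no (age group, region) pair reaching 3.
One more forces some (age group, region) pair to hold 3, so 54 + 1 = 55.

55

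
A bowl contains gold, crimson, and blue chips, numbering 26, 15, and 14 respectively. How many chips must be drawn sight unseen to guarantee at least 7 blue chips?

To avoid blue chips as long as possible, exhaust the other 2 colors first.
The worst case draws every non-blue chip first: 26 + 15 = 41.
The next 7 draws are then forced to be blue, giving 41 + 7 = 48.

48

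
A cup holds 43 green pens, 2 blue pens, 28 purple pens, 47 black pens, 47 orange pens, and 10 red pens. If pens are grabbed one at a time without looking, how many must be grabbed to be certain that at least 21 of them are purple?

The worst case draws every non-purple pen first: 43 + 2 + 47 + 47 + 10 = 149.
The next 21 draws are then forced to be purple, giving 149 + 21 = 170.

170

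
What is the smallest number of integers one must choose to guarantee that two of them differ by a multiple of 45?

46

Two integers differ by a multiple of 45 exactly when they share a remainder mod 45.
There are 45 residue classes mod 45, so 45 integers can all lie in distinct classes.
One more integer must repeat a residue, giving a difference divisible by 45. So n = 45 + 1 = 46.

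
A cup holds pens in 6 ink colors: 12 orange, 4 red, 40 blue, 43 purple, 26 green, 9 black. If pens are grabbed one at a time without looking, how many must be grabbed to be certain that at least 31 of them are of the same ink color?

Treat the 6 ink colors as pigeonholes.
In the worst case we take at most 30 of each ink color, but all 12 orange, all 4 red, all 26 green, and all 9 black (fewer than 30), giving 12 + 4 + 30 + 30 + 26 + 9 = 111.
One more pen then forces some ink color to 31, so 111 + 1 = 112.

112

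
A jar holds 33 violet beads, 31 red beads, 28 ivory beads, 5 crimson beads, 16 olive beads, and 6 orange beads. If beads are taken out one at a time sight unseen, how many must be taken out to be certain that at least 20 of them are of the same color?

85

In the worst case we take at most 19 of each color, but all 5 crimson, all 16 olive, and all 6 orange (fewer than 19), giving 19 + 19 + 19 + 5 + 16 + 6 = 84.
One more bead then forces some color to 20, so 84 + 1 = 85.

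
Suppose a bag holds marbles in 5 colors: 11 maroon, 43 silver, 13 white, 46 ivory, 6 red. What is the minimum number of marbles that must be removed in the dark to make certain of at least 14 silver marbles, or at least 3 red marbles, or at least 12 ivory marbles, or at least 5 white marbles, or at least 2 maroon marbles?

32

The worst case stops just short of every target: 1 maroon, 13 silver, 4 white, 11 ivory, 2 red — 1 + 13 + 4 + 11 + 2 = 31 marbles.
One more marble must push some color to its target, so 31 + 1 = 32.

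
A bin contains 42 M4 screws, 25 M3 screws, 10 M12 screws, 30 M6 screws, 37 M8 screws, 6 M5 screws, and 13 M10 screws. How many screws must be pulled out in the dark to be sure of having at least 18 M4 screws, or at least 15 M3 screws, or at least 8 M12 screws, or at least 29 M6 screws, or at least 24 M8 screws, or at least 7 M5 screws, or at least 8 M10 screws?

The worst case stops just short of every target: 17 M4, 14 M3, 7 M12, 28 M6, 23 M8, 6 M5, 7 M10 — 17 + 14 + 7 + 28 + 23 + 6 + 7 = 102 screws.
One more screw must push some size to its target, so 102 + 1 = 103.

103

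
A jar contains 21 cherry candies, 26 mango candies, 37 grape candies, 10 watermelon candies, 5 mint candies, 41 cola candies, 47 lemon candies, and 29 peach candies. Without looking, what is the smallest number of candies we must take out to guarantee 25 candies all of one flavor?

157

In the worst case we take at most 24 of each flavor, but all 21 cherry, all 10 watermelon, and all 5 mint (fewer than 24), giving 21 + 24 + 24 + 10 + 5 + 24 + 24 + 24 = 156.
One more candy then forces some flavor to 25, so 156 + 1 = 157.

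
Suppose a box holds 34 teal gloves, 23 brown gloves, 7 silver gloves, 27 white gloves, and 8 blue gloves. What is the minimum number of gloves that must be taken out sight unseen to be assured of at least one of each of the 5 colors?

93

The hardest color to obtain is silver: we could draw every other glove first — 99 − 7 = 92 gloves — without a single silver one.
The next draw must be silver, so 92 + 1 = 93.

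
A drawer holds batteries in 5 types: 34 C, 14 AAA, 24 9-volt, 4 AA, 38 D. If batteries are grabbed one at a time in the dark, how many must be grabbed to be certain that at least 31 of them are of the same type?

Treat the 5 types as pigeonholes.
In the worst case we take at most 30 of each type, but all 14 AAA, all 24 9-volt, and all 4 AA (fewer than 30), giving 30 + 14 + 24 + 4 + 30 = 102.
One more battery then forces some type to 31, so 102 + 1 = 103.

103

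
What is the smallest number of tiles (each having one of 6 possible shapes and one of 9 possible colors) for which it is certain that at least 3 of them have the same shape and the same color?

109

There are 6 × 9 = 54 (shape, color) combinations acting as pigeonholes.
With 54 × 2 = 108 tiles we could place exactly 2 in each, with no (shape, color) pair reaching 3.
One more forces some (shape, color) pair to hold 3, so 108 + 1 = 109.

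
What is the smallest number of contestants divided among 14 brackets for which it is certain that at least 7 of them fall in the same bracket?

There are 14 brackets acting as pigeonholes.
With 14 × 6 = 84 contestants we could place exactly 6 in each, with no class reaching 7.
One more forces some class to hold 7, so 84 + 1 = 85.

85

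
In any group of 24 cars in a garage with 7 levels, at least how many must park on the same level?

The 24 cars fall into 7 levels.
If each of the 7 levels held at most 3, the total would be at most 7 × 3 = 21 < 24, a contradiction.
So at least one holds ⌈24/7⌉ = 4.

4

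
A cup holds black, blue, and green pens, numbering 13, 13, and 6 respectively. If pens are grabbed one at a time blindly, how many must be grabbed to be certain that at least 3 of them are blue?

22

To avoid blue pens as long as possible, exhaust the other 2 ink colors first.
The worst case draws every non-blue pen first: 13 + 6 = 19.
The next 3 draws are then forced to be blue, giving 19 + 3 = 22.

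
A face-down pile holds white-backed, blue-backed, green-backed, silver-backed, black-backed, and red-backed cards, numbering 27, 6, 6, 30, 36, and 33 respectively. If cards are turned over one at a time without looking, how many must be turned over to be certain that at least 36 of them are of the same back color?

In the worst case we take at most 35 of each back color, but all 27 white-backed, all 6 blue-backed, all 6 green-backed, all 30 silver-backed, and all 33 red-backed (fewer than 35), giving 27 + 6 + 6 + 30 + 35 + 33 = 137.
One more card then forces some back color to 36, so 137 + 1 = 138.

138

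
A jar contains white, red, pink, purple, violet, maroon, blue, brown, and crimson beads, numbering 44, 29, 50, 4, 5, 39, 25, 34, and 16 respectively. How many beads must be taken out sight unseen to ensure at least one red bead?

218

To avoid red beads as long as possible, exhaust the other 8 colors first.
The worst case draws every non-red bead first: 44 + 50 + 4 + 5 + 39 + 25 + 34 + 16 = 217.
The next draw is then forced to be red, giving 217 + 1 = 218.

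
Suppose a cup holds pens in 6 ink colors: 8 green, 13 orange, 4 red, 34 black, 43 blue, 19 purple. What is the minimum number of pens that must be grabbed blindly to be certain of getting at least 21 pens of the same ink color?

In the worst case we take at most 20 of each ink color, but all 8 green, all 13 orange, all 4 red, and all 19 purple (fewer than 20), giving 8 + 13 + 4 + 20 + 20 + 19 = 84.
One more pen then forces some ink color to 21, so 84 + 1 = 85.

85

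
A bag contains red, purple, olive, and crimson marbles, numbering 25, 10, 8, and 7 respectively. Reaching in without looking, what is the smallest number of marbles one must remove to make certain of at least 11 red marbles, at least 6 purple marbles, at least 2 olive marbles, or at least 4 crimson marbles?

20

The worst case stops just short of every target: 10 red, 5 purple, 1 olive, 3 crimson — 10 + 5 + 1 + 3 = 19 marbles.
One more marble must push some color to its target, so 19 + 1 = 20.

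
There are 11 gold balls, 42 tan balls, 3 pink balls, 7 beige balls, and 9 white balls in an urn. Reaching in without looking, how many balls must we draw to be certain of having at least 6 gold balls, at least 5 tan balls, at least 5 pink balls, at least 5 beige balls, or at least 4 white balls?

20

Each of the 5 colors has its own threshold; avoid all of them simultaneously.
The worst case stops just short of every target: 5 gold, 4 tan, all 3 pink, 4 beige, 3 white — 5 + 4 + 3 + 4 + 3 = 19 balls.
One more ball must push some color to its target, so 19 + 1 = 20.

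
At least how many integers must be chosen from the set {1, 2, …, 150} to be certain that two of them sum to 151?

76

Partition {1, …, 150} into 75 pairs: {1,150}, {2,149}, …, {75,76}.
Choosing 75 integers — say the integers 1 through 75 — takes one from each pair and avoids the property.
Choosing 76 forces two into the same pair by pigeonhole, and those sum to 151. So 76.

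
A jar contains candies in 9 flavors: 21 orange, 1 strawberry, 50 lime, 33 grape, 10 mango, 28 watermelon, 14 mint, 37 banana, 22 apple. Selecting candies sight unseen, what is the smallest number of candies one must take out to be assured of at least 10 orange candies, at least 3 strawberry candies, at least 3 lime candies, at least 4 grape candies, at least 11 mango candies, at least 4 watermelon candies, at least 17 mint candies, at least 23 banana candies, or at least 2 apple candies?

The worst case stops just short of every target: 9 orange, all 1 strawberry, 2 lime, 3 grape, 10 mango, 3 watermelon, all 14 mint, 22 banana, 1 apple — 9 + 1 + 2 + 3 + 10 + 3 + 14 + 22 + 1 = 65 candies.
One more candy must push some flavor to its target, so 65 + 1 = 66.

66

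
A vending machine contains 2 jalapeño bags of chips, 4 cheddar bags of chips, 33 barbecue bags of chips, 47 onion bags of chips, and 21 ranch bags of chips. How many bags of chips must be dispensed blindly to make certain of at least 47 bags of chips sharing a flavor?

In the worst case we take at most 46 of each flavor, but all 2 jalapeño, all 4 cheddar, all 33 barbecue, and all 21 ranch (fewer than 46), giving 2 + 4 + 33 + 46 + 21 = 106.
One more bag of chips then forces some flavor to 47, so 106 + 1 = 107.

107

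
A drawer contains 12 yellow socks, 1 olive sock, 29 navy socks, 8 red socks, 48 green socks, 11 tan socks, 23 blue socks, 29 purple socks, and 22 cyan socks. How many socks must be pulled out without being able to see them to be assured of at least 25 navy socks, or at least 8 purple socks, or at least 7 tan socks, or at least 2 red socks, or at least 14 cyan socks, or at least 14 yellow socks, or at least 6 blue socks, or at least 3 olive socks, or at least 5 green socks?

The worst case stops just short of every target: all 12 yellow, all 1 olive, 24 navy, 1 red, 4 green, 6 tan, 5 blue, 7 purple, 13 cyan — 12 + 1 + 24 + 1 + 4 + 6 + 5 + 7 + 13 = 73 socks.
One more sock must push some color to its target, so 73 + 1 = 74.

74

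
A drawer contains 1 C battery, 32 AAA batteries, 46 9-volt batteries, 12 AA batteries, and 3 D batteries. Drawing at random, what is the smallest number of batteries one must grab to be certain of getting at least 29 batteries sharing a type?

73

In the worst case we take at most 28 of each type, but all 1 C, all 12 AA, and all 3 D (fewer than 28), giving 1 + 28 + 28 + 12 + 3 = 72.
One more battery then forces some type to 29, so 72 + 1 = 73.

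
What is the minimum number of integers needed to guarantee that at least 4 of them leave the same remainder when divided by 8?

25

There are 8 residue classes modulo 8 acting as pigeonholes.
With 8 × 3 = 24 integers we could place exactly 3 in each, with no class reaching 4.
One more forces some class to hold 4, so 24 + 1 = 25.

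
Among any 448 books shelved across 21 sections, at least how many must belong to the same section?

If each of the 21 sections held at most 21, the total would be at most 21 × 21 = 441 < 448, a contradiction.
So at least one holds ⌈448/21⌉ = 22.

22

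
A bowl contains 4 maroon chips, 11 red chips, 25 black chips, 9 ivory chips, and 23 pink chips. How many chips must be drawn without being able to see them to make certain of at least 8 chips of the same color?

In the worst case we take at most 7 of each color, but all 4 maroon (fewer than 7), giving 4 + 7 + 7 + 7 + 7 = 32.
One more chip then forces some color to 8, so 32 + 1 = 33.

33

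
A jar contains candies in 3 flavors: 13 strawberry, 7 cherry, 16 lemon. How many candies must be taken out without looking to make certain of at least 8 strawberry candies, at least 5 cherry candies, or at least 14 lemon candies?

25

The worst case stops just short of every target: 7 strawberry, 4 cherry, 13 lemon — 7 + 4 + 13 = 24 candies.
One more candy must push some flavor to its target, so 24 + 1 = 25.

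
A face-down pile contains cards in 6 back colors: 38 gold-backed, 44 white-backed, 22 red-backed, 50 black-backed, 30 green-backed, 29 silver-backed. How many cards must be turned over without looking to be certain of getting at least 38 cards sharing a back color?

Treat the 6 back colors as pigeonholes.
In the worst case we take at most 37 of each back color, but all 22 red-backed, all 30 green-backed, and all 29 silver-backed (fewer than 37), giving 37 + 37 + 22 + 37 + 30 + 29 = 192.
One more card then forces some back color to 38, so 192 + 1 = 193.

193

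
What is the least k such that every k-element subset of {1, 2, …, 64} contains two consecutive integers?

Partition {1, …, 64} into 32 pairs: {1,2}, {3,4}, …, {63,64}.
Choosing 32 integers — say the 32 even numbers 2, 4, …, 64 — takes one from each pair and avoids the property.
Choosing 33 forces two into the same pair by pigeonhole, and those are consecutive. So 33.

33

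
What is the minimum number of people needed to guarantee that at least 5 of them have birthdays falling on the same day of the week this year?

29

There are 7 days of the week acting as pigeonholes.
With 7 × 4 = 28 people we could place exactly 4 in each, with no class reaching 5.
One more forces some class to hold 5, so 28 + 1 = 29.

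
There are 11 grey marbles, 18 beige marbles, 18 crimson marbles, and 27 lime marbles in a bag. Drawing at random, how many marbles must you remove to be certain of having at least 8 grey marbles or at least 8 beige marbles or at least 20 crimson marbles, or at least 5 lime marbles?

37

Each of the 4 colors has its own threshold; avoid all of them simultaneously.
The worst case stops just short of every target: 7 grey, 7 beige, all 18 crimson, 4 lime — 7 + 7 + 18 + 4 = 36 marbles.
One more marble must push some color to its target, so 36 + 1 = 37.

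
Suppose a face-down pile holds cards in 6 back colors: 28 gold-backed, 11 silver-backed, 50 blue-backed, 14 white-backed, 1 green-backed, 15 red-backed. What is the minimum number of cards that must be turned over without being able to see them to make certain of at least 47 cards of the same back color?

Treat the 6 back colors as pigeonholes.
In the worst case we take at most 46 of each back color, but all 28 gold-backed, all 11 silver-backed, all 14 white-backed, all 1 green-backed, and all 15 red-backed (fewer than 46), giving 28 + 11 + 46 + 14 + 1 + 15 = 115.
One more card then forces some back color to 47, so 115 + 1 = 116.

116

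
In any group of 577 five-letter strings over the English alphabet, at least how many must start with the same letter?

There are 26 possible first letters, which serve as the pigeonholes.
If each of the 26 possible first letters held at most 22, the total would be at most 26 × 22 = 572 < 577, a contradiction.
So at least one holds ⌈577/26⌉ = 23.

23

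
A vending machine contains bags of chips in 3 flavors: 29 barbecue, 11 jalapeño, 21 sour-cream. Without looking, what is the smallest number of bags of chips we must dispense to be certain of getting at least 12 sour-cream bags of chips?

52

The worst case draws every non-sour-cream bag of chips first: 29 + 11 = 40.
The next 12 draws are then forced to be sour-cream, giving 40 + 12 = 52.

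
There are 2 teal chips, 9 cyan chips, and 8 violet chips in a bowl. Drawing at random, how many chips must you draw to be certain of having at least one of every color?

The hardest color to obtain is teal: we could draw every other chip first — 19 − 2 = 17 chips — without a single teal one.
The next draw must be teal, so 17 + 1 = 18.

18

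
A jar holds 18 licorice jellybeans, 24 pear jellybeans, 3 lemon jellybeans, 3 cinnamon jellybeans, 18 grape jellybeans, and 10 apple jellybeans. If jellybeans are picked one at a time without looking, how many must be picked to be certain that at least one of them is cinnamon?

To avoid cinnamon jellybeans as long as possible, exhaust the other 5 flavors first.
The worst case draws every non-cinnamon jellybean first: 18 + 24 + 3 + 18 + 10 = 73.
The next draw is then forced to be cinnamon, giving 73 + 1 = 74.

74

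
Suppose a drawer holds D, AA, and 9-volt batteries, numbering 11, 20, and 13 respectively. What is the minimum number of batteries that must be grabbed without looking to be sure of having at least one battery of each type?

The hardest type to obtain is D: we could draw every other battery first — 44 − 11 = 33 batteries — without a single D one.
The next draw must be D, so 33 + 1 = 34.

34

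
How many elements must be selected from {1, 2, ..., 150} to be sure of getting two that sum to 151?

76

Partition {1, …, 150} into 75 pairs: {1,150}, {2,149}, …, {75,76}.
Choosing 75 integers — say the integers 1 through 75 — takes one from each pair and avoids the property.
Choosing 76 forces two into the same pair by pigeonhole, and those sum to 151. So 76.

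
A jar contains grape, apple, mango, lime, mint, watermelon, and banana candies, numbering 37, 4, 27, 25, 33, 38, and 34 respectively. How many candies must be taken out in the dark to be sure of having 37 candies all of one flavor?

Treat the 7 flavors as pigeonholes.
In the worst case we take at most 36 of each flavor, but all 4 apple, all 27 mango, all 25 lime, all 33 mint, and all 34 banana (fewer than 36), giving 36 + 4 + 27 + 25 + 33 + 36 + 34 = 195.
One more candy then forces some flavor to 37, so 195 + 1 = 196.

196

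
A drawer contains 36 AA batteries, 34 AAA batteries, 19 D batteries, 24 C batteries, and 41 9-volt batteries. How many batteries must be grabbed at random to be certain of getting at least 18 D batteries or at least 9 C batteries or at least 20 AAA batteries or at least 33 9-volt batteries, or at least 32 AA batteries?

Each of the 5 types has its own threshold; avoid all of them simultaneously.
The worst case stops just short of every target: 31 AA, 19 AAA, 17 D, 8 C, 32 9-volt — 31 + 19 + 17 + 8 + 32 = 107 batteries.
One more battery must push some type to its target, so 107 + 1 = 108.

108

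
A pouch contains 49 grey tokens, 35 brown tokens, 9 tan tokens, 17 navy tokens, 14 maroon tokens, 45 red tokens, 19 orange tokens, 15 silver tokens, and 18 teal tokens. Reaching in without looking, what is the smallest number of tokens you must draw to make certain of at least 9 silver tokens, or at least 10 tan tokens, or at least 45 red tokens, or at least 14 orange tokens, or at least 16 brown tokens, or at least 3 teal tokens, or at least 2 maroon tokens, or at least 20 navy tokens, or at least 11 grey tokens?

120

The worst case stops just short of every target: 10 grey, 15 brown, 9 tan, all 17 navy, 1 maroon, 44 red, 13 orange, 8 silver, 2 teal — 10 + 15 + 9 + 17 + 1 + 44 + 13 + 8 + 2 = 119 tokens.
One more token must push some color to its target, so 119 + 1 = 120.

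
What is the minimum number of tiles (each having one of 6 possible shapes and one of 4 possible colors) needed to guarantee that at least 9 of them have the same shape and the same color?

193

There are 6 × 4 = 24 (shape, color) combinations acting as pigeonholes.
With 24 × 8 = 192 tiles we could place exactly 8 in each, with no (shape, color) pair reaching 9.
One more forces some (shape, color) pair to hold 9, so 192 + 1 = 193.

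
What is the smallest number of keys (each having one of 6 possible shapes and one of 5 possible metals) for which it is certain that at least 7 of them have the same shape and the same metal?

181

There are 6 × 5 = 30 (shape, metal) combinations acting as pigeonholes.
With 30 × 6 = 180 keys we could place exactly 6 in each, with no (shape, metal) pair reaching 7.
One more forces some (shape, metal) pair to hold 7, so 180 + 1 = 181.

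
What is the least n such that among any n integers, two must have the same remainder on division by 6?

Two integers differ by a multiple of 6 exactly when they share a remainder mod 6.
There are 6 residue classes mod 6, so 6 integers can all lie in distinct classes.
One more integer must repeat a residue, giving a difference divisible by 6. So n = 6 + 1 = 7.

7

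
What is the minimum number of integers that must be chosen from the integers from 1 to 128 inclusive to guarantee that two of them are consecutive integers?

Partition {1, …, 128} into 64 pairs: {1,2}, {3,4}, …, {127,128}.
Choosing 64 integers — say the 64 even numbers 2, 4, …, 128 — takes one from each pair and avoids the property.
Choosing 65 forces two into the same pair by pigeonhole, and those are consecutive. So 65.

65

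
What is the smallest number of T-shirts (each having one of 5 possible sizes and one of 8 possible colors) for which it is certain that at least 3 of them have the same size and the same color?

81

There are 5 × 8 = 40 (size, color) combinations acting as pigeonholes.
With 40 × 2 = 80 T-shirts we could place exactly 2 in each, with no (size, color) pair reaching 3.
One more forces some (size, color) pair to hold 3, so 80 + 1 = 81.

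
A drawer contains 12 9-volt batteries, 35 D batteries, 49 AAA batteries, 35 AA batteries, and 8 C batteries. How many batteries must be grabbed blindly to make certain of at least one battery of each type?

132

The hardest type to obtain is C: we could draw every other battery first — 139 − 8 = 131 batteries — without a single C one.
The next draw must be C, so 131 + 1 = 132.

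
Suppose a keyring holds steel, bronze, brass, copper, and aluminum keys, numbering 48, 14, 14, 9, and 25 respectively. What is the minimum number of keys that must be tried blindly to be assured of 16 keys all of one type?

Treat the 5 types as pigeonholes.
In the worst case we take at most 15 of each type, but all 14 bronze, all 14 brass, and all 9 copper (fewer than 15), giving 15 + 14 + 14 + 9 + 15 = 67.
One more key then forces some type to 16, so 67 + 1 = 68.

68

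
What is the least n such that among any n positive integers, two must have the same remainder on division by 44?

45

Two integers differ by a multiple of 44 exactly when they share a remainder mod 44.
There are 44 residue classes mod 44, so 44 integers can all lie in distinct classes.
One more integer must repeat a residue, giving a difference divisible by 44. So n = 44 + 1 = 45.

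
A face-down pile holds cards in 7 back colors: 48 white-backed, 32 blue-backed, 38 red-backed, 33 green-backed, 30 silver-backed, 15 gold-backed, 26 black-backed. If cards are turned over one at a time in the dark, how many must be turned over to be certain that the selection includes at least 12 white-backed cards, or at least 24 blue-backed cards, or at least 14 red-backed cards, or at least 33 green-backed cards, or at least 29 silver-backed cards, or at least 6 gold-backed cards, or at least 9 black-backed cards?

Each of the 7 back colors has its own threshold; avoid all of them simultaneously.
The worst case stops just short of every target: 11 white-backed, 23 blue-backed, 13 red-backed, 32 green-backed, 28 silver-backed, 5 gold-backed, 8 black-backed — 11 + 23 + 13 + 32 + 28 + 5 + 8 = 120 cards.
One more card must push some back color to its target, so 120 + 1 = 121.

121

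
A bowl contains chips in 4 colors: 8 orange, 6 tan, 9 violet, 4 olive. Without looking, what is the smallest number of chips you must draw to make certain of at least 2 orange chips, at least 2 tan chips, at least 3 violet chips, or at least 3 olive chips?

7

The worst case stops just short of every target: 1 orange, 1 tan, 2 violet, 2 olive — 1 + 1 + 2 + 2 = 6 chips.
One more chip must push some color to its target, so 6 + 1 = 7.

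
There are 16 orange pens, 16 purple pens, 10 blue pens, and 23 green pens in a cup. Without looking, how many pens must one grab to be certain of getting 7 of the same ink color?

The worst case takes 6 pens of each ink color without reaching 7 of any: 4 × 6 = 24.
The next pen must bring some ink color to 7, so 24 + 1 = 25.

25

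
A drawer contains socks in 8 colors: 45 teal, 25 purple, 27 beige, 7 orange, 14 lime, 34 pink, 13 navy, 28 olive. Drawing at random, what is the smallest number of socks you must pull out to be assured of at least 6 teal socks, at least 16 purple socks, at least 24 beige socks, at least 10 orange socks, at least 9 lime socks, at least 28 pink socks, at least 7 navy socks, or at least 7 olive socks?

98

The worst case stops just short of every target: 5 teal, 15 purple, 23 beige, all 7 orange, 8 lime, 27 pink, 6 navy, 6 olive — 5 + 15 + 23 + 7 + 8 + 27 + 6 + 6 = 97 socks.
One more sock must push some color to its target, so 97 + 1 = 98.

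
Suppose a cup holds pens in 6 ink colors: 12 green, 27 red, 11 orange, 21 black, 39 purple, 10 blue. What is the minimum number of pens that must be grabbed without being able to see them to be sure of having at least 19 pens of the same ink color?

In the worst case we take at most 18 of each ink color, but all 12 green, all 11 orange, and all 10 blue (fewer than 18), giving 12 + 18 + 11 + 18 + 18 + 10 = 87.
One more pen then forces some ink color to 19, so 87 + 1 = 88.

88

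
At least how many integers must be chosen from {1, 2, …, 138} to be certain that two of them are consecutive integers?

70

Partition {1, …, 138} into 69 pairs: {1,2}, {3,4}, …, {137,138}.
Choosing 69 integers — say the 69 even numbers 2, 4, …, 138 — takes one from each pair and avoids the property.
Choosing 70 forces two into the same pair by pigeonhole, and those are consecutive. So 70.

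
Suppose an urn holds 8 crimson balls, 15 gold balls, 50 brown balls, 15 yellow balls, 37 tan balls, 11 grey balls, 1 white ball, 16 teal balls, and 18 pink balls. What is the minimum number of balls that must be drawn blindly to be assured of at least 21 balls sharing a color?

125

In the worst case we take at most 20 of each color, but all 8 crimson, all 15 gold, all 15 yellow, all 11 grey, all 1 white, all 16 teal, and all 18 pink (fewer than 20), giving 8 + 15 + 20 + 15 + 20 + 11 + 1 + 16 + 18 = 124.
One more ball then forces some color to 21, so 124 + 1 = 125.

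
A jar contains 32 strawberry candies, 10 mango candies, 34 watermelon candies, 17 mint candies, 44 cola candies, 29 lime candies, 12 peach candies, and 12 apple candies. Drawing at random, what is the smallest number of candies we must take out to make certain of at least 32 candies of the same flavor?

Treat the 8 flavors as pigeonholes.
In the worst case we take at most 31 of each flavor, but all 10 mango, all 17 mint, all 29 lime, all 12 peach, and all 12 apple (fewer than 31), giving 31 + 10 + 31 + 17 + 31 + 29 + 12 + 12 = 173.
One more candy then forces some flavor to 32, so 173 + 1 = 174.

174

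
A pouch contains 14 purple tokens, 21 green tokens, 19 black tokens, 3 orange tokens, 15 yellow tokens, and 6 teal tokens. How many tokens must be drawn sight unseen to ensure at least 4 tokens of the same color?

19

Treat the 6 colors as pigeonholes.
The worst case takes 3 tokens of each color without reaching 4 of any: 6 × 3 = 18.
The next token must bring some color to 4, so 18 + 1 = 19.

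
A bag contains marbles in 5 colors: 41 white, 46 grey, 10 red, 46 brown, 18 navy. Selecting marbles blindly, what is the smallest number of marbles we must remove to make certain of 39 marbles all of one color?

143

Treat the 5 colors as pigeonholes.
In the worst case we take at most 38 of each color, but all 10 red and all 18 navy (fewer than 38), giving 38 + 38 + 10 + 38 + 18 = 142.
One more marble then forces some color to 39, so 142 + 1 = 143.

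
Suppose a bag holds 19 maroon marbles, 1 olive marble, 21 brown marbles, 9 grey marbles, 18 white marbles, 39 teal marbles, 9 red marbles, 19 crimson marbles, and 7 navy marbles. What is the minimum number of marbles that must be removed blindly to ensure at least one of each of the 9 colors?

142

The hardest color to obtain is olive: we could draw every other marble first — 142 − 1 = 141 marbles — without a single olive one.
The next draw must be olive, so 141 + 1 = 142.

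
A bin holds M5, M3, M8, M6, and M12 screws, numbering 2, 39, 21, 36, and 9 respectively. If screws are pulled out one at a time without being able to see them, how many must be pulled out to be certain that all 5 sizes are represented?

The hardest size to obtain is M5: we could draw every other screw first — 107 − 2 = 105 screws — without a single M5 one.
The next draw must be M5, so 105 + 1 = 106.

106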